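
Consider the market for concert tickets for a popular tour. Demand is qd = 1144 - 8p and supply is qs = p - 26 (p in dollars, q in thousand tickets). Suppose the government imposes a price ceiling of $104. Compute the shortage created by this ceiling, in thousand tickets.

Setting quantity demanded equal to quantity supplied, 1144 - 8p = p - 26, gives p* = 130 and q* = 104.
The ceiling of 104 is below the equilibrium price 130, so it binds.
At p = 104: qd = 1144 - 8·104 = 312 and qs = 104 - 26 = 78.
Shortage = qd - qs = 312 - 78 = 234.

234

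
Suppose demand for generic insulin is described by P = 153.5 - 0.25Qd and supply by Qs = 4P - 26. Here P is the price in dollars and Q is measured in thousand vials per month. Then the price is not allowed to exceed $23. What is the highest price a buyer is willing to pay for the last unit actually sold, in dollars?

Rearranging demand gives Qd = 614 - 4P. In a free market, 614 - 4P = 4P - 26 gives the equilibrium P* = 80, Q* = 294.
Since 23 < 80, the ceiling is binding.
At P = 23: Qd = 614 - 4·23 = 522 and Qs = 4·23 - 26 = 66.
Only 66 units reach the market. On the demand curve, the marginal buyer's willingness to pay at Q = 66 is (614 - 66)/4 = 137.

137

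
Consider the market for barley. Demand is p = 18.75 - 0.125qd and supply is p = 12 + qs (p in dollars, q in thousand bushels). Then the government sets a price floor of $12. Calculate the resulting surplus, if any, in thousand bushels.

0

Rearranging demand gives qd = 150 - 8p; rearranging supply gives qs = p - 12. Equilibrium: 150 - 8p = p - 12, so 162 = 9p and p* = 18, q* = 6.
The floor of 12 is below the equilibrium price 18, so it is not binding; the market clears at p* = 18, q* = 6.
Since the control does not bind, there is no surplus.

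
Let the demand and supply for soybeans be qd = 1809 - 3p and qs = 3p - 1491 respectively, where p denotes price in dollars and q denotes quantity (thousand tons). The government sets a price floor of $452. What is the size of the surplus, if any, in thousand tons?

0

Setting quantity demanded equal to quantity supplied, 1809 - 3p = 3p - 1491, gives p* = 550 and q* = 159.
Since 452 is below p* = 550, the floor does not bind and the free-market outcome prevails.
Since the control does not bind, there is no surplus.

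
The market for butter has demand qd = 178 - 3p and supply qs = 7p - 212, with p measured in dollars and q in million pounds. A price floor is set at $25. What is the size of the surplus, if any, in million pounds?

Setting quantity demanded equal to quantity supplied, 178 - 3p = 7p - 212, gives p* = 39 and q* = 61.
Since 25 is below p* = 39, the floor does not bind and the free-market outcome prevails.
Since the control does not bind, there is no surplus.

0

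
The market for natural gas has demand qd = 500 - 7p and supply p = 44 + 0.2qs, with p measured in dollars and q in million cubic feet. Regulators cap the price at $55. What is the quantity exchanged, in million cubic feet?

Rearranging supply gives qs = 5p - 220. Setting quantity demanded equal to quantity supplied, 500 - 7p = 5p - 220, gives p* = 60 and q* = 80.
The ceiling of 55 is below the equilibrium price 60, so it binds.
At p = 55: qd = 500 - 7·55 = 115 and qs = 5·55 - 220 = 55.
The quantity actually transacted is the short side, supply: 55.

55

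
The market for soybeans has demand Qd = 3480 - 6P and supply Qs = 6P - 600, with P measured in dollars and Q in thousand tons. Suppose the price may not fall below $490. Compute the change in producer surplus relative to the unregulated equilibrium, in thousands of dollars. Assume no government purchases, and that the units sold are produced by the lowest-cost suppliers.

In a free market, 3480 - 6P = 6P - 600 gives the equilibrium P* = 340, Q* = 1440.
Since 490 > 340, the floor is binding.
At P = 490: Qd = 3480 - 6·490 = 540 and Qs = 6·490 - 600 = 2340.
Producer surplus without the control is ½ · (340 - 100) · 1440 = 172800.
With the floor, 540 units are sold at 490. The supply price at Q = 540 is 190, so PS = ½ · [(490 - 100) + (490 - 190)] · 540 = 186300.
Change in producer surplus = 186300 - 172800 = 13500.

13500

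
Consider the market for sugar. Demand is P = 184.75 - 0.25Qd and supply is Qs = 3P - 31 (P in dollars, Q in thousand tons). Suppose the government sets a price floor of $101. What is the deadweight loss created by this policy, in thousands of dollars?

0

Rearranging demand gives Qd = 739 - 4P. Without the control the market clears where 739 - 4P = 3P - 31, i.e. P* = 110 and Q* = 299.
Since 101 is below P* = 110, the floor does not bind and the free-market outcome prevails.
Since the control does not bind, no trades are prevented and deadweight loss is zero.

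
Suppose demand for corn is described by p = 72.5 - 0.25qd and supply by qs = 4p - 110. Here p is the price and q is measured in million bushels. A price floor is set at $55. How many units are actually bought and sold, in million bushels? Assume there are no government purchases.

Rearranging demand gives qd = 290 - 4p. Equilibrium: 290 - 4p = 4p - 110, so 400 = 8p and p* = 50, q* = 90.
Because the floor (55) lies above the market-clearing price, it is binding.
At p = 55: qd = 290 - 4·55 = 70 and qs = 4·55 - 110 = 110.
The quantity actually transacted is the short side, demand: 70.

70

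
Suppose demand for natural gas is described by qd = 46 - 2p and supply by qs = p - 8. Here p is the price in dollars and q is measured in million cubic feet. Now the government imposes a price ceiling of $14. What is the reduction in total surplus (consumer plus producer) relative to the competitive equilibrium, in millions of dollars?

In a free market, 46 - 2p = p - 8 gives the equilibrium p* = 18, q* = 10.
Because the ceiling (14) lies below the market-clearing price, it is binding.
At p = 14: qd = 46 - 2·14 = 18 and qs = 14 - 8 = 6.
Quantity traded falls to 6. At q = 6 the demand price is (46 - 6)/2 = 20 and the supply price is 8 + 6 = 14.
Deadweight loss = ½ · (20 - 14) · (10 - 6) = ½ · 6 · 4 = 12.

12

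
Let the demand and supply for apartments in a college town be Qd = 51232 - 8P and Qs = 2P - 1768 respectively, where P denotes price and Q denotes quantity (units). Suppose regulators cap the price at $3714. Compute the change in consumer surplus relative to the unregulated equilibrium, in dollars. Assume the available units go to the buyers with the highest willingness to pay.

8347911

Equilibrium: 51232 - 8P = 2P - 1768, so 53000 = 10P and P* = 5300, Q* = 8832.
The ceiling of 3714 is below the equilibrium price 5300, so it binds.
At P = 3714: Qd = 51232 - 8·3714 = 21520 and Qs = 2·3714 - 1768 = 5660.
Consumer surplus without the control is ½ · (6404 - 5300) · 8832 = 4875264.
With the ceiling, 5660 units are sold at 3714 (assume they go to the highest-value buyers). The demand price at Q = 5660 is 5696.5, so CS = ½ · [(6404 - 3714) + (5696.5 - 3714)] · 5660 = 13223175.
Change in consumer surplus = 13223175 - 4875264 = 8347911.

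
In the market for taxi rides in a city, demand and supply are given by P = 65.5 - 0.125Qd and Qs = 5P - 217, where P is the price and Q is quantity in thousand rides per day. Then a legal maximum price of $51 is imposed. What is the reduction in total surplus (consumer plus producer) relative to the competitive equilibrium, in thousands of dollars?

146.25

Rearranging demand gives Qd = 524 - 8P. In a free market, 524 - 8P = 5P - 217 gives the equilibrium P* = 57, Q* = 68.
The ceiling of 51 is below the equilibrium price 57, so it binds.
At P = 51: Qd = 524 - 8·51 = 116 and Qs = 5·51 - 217 = 38.
Quantity traded falls to 38. At Q = 38 the demand price is (524 - 38)/8 = 60.75 and the supply price is (217 + 38)/5 = 51.
Deadweight loss = ½ · (60.75 - 51) · (68 - 38) = ½ · 9.75 · 30 = 146.25.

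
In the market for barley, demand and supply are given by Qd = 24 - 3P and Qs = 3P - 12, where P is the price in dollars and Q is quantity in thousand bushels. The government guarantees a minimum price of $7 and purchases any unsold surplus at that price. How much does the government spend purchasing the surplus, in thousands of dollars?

42

In a free market, 24 - 3P = 3P - 12 gives the equilibrium P* = 6, Q* = 6.
Since 7 > 6, the floor is binding.
At P = 7: Qd = 24 - 3·7 = 3 and Qs = 3·7 - 12 = 9.
Surplus = Qs - Qd = 6.
Government expenditure = surplus × support price = 6 × 7 = 42.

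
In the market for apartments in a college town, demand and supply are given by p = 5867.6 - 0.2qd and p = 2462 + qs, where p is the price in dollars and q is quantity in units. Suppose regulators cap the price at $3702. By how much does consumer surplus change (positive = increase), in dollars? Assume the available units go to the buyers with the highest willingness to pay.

1726159.6

Rearranging demand gives qd = 29338 - 5p; rearranging supply gives qs = p - 2462. Equilibrium: 29338 - 5p = p - 2462, so 31800 = 6p and p* = 5300, q* = 2838.
Because the ceiling (3702) lies below the market-clearing price, it is binding.
At p = 3702: qd = 29338 - 5·3702 = 10828 and qs = 3702 - 2462 = 1240.
Consumer surplus without the control is ½ · (5867.6 - 5300) · 2838 = 805424.4.
With the ceiling, 1240 units are sold at 3702 (assume they go to the highest-value buyers). The demand price at q = 1240 is 5619.6, so CS = ½ · [(5867.6 - 3702) + (5619.6 - 3702)] · 1240 = 2531584.
Change in consumer surplus = 2531584 - 805424.4 = 1726159.6.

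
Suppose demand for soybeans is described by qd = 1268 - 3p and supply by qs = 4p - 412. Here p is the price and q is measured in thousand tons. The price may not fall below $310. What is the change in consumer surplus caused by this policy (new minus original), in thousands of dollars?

-31010

Without the control the market clears where 1268 - 3p = 4p - 412, i.e. p* = 240 and q* = 548.
The floor of 310 is above the equilibrium price 240, so it binds.
At p = 310: qd = 1268 - 3·310 = 338 and qs = 4·310 - 412 = 828.
Consumer surplus without the control is ½ · (1268/3 - 240) · 548 = 150152/3.
With the floor, consumers buy 338 units at 310, so CS = ½ · (1268/3 - 310) · 338 = 57122/3.
Change in consumer surplus = 57122/3 - 150152/3 = -31010.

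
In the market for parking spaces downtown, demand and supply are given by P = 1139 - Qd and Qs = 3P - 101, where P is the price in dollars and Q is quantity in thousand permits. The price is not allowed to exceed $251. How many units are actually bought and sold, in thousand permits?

652

Rearranging demand gives Qd = 1139 - P. In a free market, 1139 - P = 3P - 101 gives the equilibrium P* = 310, Q* = 829.
Because the ceiling (251) lies below the market-clearing price, it is binding.
At P = 251: Qd = 1139 - 251 = 888 and Qs = 3·251 - 101 = 652.
The quantity actually transacted is the short side, supply: 652.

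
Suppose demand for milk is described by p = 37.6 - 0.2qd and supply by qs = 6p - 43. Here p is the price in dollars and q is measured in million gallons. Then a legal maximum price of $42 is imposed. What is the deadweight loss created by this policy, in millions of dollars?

0

Rearranging demand gives qd = 188 - 5p. Setting quantity demanded equal to quantity supplied, 188 - 5p = 6p - 43, gives p* = 21 and q* = 83.
The ceiling of 42 is above the equilibrium price 21, so it is not binding; the market clears at p* = 21, q* = 83.
Since the control does not bind, no trades are prevented and deadweight loss is zero.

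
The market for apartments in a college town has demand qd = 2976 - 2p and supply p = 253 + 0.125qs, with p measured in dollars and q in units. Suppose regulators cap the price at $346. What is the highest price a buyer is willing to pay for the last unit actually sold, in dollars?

Rearranging supply gives qs = 8p - 2024. In a free market, 2976 - 2p = 8p - 2024 gives the equilibrium p* = 500, q* = 1976.
Since 346 < 500, the ceiling is binding.
At p = 346: qd = 2976 - 2·346 = 2284 and qs = 8·346 - 2024 = 744.
Only 744 units reach the market. On the demand curve, the marginal buyer's willingness to pay at q = 744 is (2976 - 744)/2 = 1116.

1116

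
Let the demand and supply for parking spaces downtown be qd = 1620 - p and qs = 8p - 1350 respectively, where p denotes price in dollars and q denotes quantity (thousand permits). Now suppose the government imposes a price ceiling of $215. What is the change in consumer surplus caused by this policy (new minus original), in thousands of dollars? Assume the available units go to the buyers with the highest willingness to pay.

Setting quantity demanded equal to quantity supplied, 1620 - p = 8p - 1350, gives p* = 330 and q* = 1290.
Because the ceiling (215) lies below the market-clearing price, it is binding.
At p = 215: qd = 1620 - 215 = 1405 and qs = 8·215 - 1350 = 370.
Consumer surplus without the control is ½ · (1620 - 330) · 1290 = 832050.
With the ceiling, 370 units are sold at 215 (assume they go to the highest-value buyers). The demand price at q = 370 is 1250, so CS = ½ · [(1620 - 215) + (1250 - 215)] · 370 = 451400.
Change in consumer surplus = 451400 - 832050 = -380650.

-380650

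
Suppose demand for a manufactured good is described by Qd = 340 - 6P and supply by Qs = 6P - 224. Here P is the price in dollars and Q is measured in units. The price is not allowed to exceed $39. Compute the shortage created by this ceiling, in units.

96

Setting quantity demanded equal to quantity supplied, 340 - 6P = 6P - 224, gives P* = 47 and Q* = 58.
Because the ceiling (39) lies below the market-clearing price, it is binding.
At P = 39: Qd = 340 - 6·39 = 106 and Qs = 6·39 - 224 = 10.
Shortage = Qd - Qs = 106 - 10 = 96.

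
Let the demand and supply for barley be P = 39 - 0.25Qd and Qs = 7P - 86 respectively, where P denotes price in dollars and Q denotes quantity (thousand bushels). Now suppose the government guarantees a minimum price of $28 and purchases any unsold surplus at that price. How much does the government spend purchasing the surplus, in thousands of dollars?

Rearranging demand gives Qd = 156 - 4P. In a free market, 156 - 4P = 7P - 86 gives the equilibrium P* = 22, Q* = 68.
Since 28 > 22, the floor is binding.
At P = 28: Qd = 156 - 4·28 = 44 and Qs = 7·28 - 86 = 110.
Surplus = Qs - Qd = 66.
Government expenditure = surplus × support price = 66 × 28 = 1848.

1848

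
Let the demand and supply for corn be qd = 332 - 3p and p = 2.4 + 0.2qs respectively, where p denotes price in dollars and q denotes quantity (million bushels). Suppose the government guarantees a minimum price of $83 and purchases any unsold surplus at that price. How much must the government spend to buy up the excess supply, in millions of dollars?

Rearranging supply gives qs = 5p - 12. In a free market, 332 - 3p = 5p - 12 gives the equilibrium p* = 43, q* = 203.
Since 83 > 43, the floor is binding.
At p = 83: qd = 332 - 3·83 = 83 and qs = 5·83 - 12 = 403.
Surplus = qs - qd = 320.
Government expenditure = surplus × support price = 320 × 83 = 26560.

26560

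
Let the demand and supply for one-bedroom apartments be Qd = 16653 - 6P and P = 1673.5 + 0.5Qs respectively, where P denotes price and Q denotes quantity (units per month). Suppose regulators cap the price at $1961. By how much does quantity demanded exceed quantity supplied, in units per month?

4312

Rearranging supply gives Qs = 2P - 3347. Without the control the market clears where 16653 - 6P = 2P - 3347, i.e. P* = 2500 and Q* = 1653.
Since 1961 < 2500, the ceiling is binding.
At P = 1961: Qd = 16653 - 6·1961 = 4887 and Qs = 2·1961 - 3347 = 575.
Shortage = Qd - Qs = 4887 - 575 = 4312.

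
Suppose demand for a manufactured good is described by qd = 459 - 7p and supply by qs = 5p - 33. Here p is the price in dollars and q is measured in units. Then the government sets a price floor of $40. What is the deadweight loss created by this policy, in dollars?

0

Equilibrium: 459 - 7p = 5p - 33, so 492 = 12p and p* = 41, q* = 172.
The floor of 40 is below the equilibrium price 41, so it is not binding; the market clears at p* = 41, q* = 172.
Since the control does not bind, no trades are prevented and deadweight loss is zero.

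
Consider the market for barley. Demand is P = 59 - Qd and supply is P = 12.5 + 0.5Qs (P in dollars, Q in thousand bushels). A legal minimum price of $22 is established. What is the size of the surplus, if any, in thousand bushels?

Rearranging demand gives Qd = 59 - P; rearranging supply gives Qs = 2P - 25. Setting quantity demanded equal to quantity supplied, 59 - P = 2P - 25, gives P* = 28 and Q* = 31.
The floor of 22 is below the equilibrium price 28, so it is not binding; the market clears at P* = 28, Q* = 31.
Since the control does not bind, there is no surplus.

0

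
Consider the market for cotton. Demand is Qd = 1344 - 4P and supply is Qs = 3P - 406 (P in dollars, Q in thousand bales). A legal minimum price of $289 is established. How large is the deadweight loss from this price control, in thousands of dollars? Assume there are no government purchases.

7098

Equilibrium: 1344 - 4P = 3P - 406, so 1750 = 7P and P* = 250, Q* = 344.
The floor of 289 is above the equilibrium price 250, so it binds.
At P = 289: Qd = 1344 - 4·289 = 188 and Qs = 3·289 - 406 = 461.
Quantity traded falls to 188. At Q = 188 the demand price is (1344 - 188)/4 = 289 and the supply price is (406 + 188)/3 = 198.
Deadweight loss = ½ · (289 - 198) · (344 - 188) = ½ · 91 · 156 = 7098.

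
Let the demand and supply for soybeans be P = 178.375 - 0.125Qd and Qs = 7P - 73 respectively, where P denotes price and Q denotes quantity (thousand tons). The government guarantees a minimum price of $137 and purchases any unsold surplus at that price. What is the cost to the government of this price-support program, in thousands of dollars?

Rearranging demand gives Qd = 1427 - 8P. Setting quantity demanded equal to quantity supplied, 1427 - 8P = 7P - 73, gives P* = 100 and Q* = 627.
The floor of 137 is above the equilibrium price 100, so it binds.
At P = 137: Qd = 1427 - 8·137 = 331 and Qs = 7·137 - 73 = 886.
Surplus = Qs - Qd = 555.
Government expenditure = surplus × support price = 555 × 137 = 76035.

76035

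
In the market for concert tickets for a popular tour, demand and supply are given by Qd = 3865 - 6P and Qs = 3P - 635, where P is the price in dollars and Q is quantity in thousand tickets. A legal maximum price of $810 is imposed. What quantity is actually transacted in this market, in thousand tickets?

865

Without the control the market clears where 3865 - 6P = 3P - 635, i.e. P* = 500 and Q* = 865.
Since 810 is above P* = 500, the ceiling does not bind and the free-market outcome prevails.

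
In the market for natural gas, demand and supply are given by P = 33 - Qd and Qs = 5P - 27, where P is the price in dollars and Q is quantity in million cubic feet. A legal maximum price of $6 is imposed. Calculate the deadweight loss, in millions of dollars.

240

Rearranging demand gives Qd = 33 - P. Equilibrium: 33 - P = 5P - 27, so 60 = 6P and P* = 10, Q* = 23.
Since 6 < 10, the ceiling is binding.
At P = 6: Qd = 33 - 6 = 27 and Qs = 5·6 - 27 = 3.
Quantity traded falls to 3. At Q = 3 the demand price is 33 - 3 = 30 and the supply price is (27 + 3)/5 = 6.
Deadweight loss = ½ · (30 - 6) · (23 - 3) = ½ · 24 · 20 = 240.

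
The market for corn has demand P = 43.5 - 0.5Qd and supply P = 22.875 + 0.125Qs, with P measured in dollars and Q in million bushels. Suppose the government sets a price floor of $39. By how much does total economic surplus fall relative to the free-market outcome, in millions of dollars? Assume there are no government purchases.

180

Rearranging demand gives Qd = 87 - 2P; rearranging supply gives Qs = 8P - 183. Without the control the market clears where 87 - 2P = 8P - 183, i.e. P* = 27 and Q* = 33.
Because the floor (39) lies above the market-clearing price, it is binding.
At P = 39: Qd = 87 - 2·39 = 9 and Qs = 8·39 - 183 = 129.
Quantity traded falls to 9. At Q = 9 the demand price is (87 - 9)/2 = 39 and the supply price is (183 + 9)/8 = 24.
Deadweight loss = ½ · (39 - 24) · (33 - 9) = ½ · 15 · 24 = 180.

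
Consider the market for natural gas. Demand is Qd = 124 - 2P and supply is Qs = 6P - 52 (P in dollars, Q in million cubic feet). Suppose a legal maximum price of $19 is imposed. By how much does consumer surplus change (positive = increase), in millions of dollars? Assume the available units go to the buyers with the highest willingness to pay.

105

In a free market, 124 - 2P = 6P - 52 gives the equilibrium P* = 22, Q* = 80.
Since 19 < 22, the ceiling is binding.
At P = 19: Qd = 124 - 2·19 = 86 and Qs = 6·19 - 52 = 62.
Consumer surplus without the control is ½ · (62 - 22) · 80 = 1600.
With the ceiling, 62 units are sold at 19 (assume they go to the highest-value buyers). The demand price at Q = 62 is 31, so CS = ½ · [(62 - 19) + (31 - 19)] · 62 = 1705.
Change in consumer surplus = 1705 - 1600 = 105.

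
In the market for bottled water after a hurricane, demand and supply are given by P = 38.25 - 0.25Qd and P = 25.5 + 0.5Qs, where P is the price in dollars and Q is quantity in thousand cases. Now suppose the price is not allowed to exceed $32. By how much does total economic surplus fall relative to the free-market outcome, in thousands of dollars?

Rearranging demand gives Qd = 153 - 4P; rearranging supply gives Qs = 2P - 51. Setting quantity demanded equal to quantity supplied, 153 - 4P = 2P - 51, gives P* = 34 and Q* = 17.
The ceiling of 32 is below the equilibrium price 34, so it binds.
At P = 32: Qd = 153 - 4·32 = 25 and Qs = 2·32 - 51 = 13.
Quantity traded falls to 13. At Q = 13 the demand price is (153 - 13)/4 = 35 and the supply price is (51 + 13)/2 = 32.
Deadweight loss = ½ · (35 - 32) · (17 - 13) = ½ · 3 · 4 = 6.

6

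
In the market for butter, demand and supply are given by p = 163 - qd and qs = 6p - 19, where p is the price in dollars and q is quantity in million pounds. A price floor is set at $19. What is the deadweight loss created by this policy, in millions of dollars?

0

Rearranging demand gives qd = 163 - p. Equilibrium: 163 - p = 6p - 19, so 182 = 7p and p* = 26, q* = 137.
The floor of 19 is below the equilibrium price 26, so it is not binding; the market clears at p* = 26, q* = 137.
Since the control does not bind, no trades are prevented and deadweight loss is zero.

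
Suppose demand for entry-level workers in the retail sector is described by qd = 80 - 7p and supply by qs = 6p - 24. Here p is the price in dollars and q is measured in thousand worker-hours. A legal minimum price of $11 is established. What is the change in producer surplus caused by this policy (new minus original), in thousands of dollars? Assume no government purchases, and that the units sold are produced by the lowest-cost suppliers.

Equilibrium: 80 - 7p = 6p - 24, so 104 = 13p and p* = 8, q* = 24.
The floor of 11 is above the equilibrium price 8, so it binds.
At p = 11: qd = 80 - 7·11 = 3 and qs = 6·11 - 24 = 42.
Producer surplus without the control is ½ · (8 - 4) · 24 = 48.
With the floor, 3 units are sold at 11. The supply price at q = 3 is 4.5, so PS = ½ · [(11 - 4) + (11 - 4.5)] · 3 = 20.25.
Change in producer surplus = 20.25 - 48 = -27.75.

-27.75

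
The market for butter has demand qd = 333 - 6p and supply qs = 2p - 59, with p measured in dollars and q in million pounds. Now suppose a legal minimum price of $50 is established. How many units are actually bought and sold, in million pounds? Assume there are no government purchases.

Without the control the market clears where 333 - 6p = 2p - 59, i.e. p* = 49 and q* = 39.
The floor of 50 is above the equilibrium price 49, so it binds.
At p = 50: qd = 333 - 6·50 = 33 and qs = 2·50 - 59 = 41.
The quantity actually transacted is the short side, demand: 33.

33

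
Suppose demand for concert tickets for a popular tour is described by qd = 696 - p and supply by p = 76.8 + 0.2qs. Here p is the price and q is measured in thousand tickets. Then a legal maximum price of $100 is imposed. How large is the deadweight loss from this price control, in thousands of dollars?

96000

Rearranging supply gives qs = 5p - 384. In a free market, 696 - p = 5p - 384 gives the equilibrium p* = 180, q* = 516.
Because the ceiling (100) lies below the market-clearing price, it is binding.
At p = 100: qd = 696 - 100 = 596 and qs = 5·100 - 384 = 116.
Quantity traded falls to 116. At q = 116 the demand price is 696 - 116 = 580 and the supply price is (384 + 116)/5 = 100.
Deadweight loss = ½ · (580 - 100) · (516 - 116) = ½ · 480 · 400 = 96000.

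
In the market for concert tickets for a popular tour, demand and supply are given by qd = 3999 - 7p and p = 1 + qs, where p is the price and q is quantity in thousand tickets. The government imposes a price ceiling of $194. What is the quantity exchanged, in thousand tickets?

Rearranging supply gives qs = p - 1. Equilibrium: 3999 - 7p = p - 1, so 4000 = 8p and p* = 500, q* = 499.
Because the ceiling (194) lies below the market-clearing price, it is binding.
At p = 194: qd = 3999 - 7·194 = 2641 and qs = 194 - 1 = 193.
The quantity actually transacted is the short side, supply: 193.

193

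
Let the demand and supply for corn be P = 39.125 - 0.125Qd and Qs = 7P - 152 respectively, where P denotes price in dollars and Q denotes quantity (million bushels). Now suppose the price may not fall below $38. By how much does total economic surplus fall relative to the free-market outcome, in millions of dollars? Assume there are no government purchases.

Rearranging demand gives Qd = 313 - 8P. Setting quantity demanded equal to quantity supplied, 313 - 8P = 7P - 152, gives P* = 31 and Q* = 65.
Because the floor (38) lies above the market-clearing price, it is binding.
At P = 38: Qd = 313 - 8·38 = 9 and Qs = 7·38 - 152 = 114.
Quantity traded falls to 9. At Q = 9 the demand price is (313 - 9)/8 = 38 and the supply price is (152 + 9)/7 = 23.
Deadweight loss = ½ · (38 - 23) · (65 - 9) = ½ · 15 · 56 = 420.

420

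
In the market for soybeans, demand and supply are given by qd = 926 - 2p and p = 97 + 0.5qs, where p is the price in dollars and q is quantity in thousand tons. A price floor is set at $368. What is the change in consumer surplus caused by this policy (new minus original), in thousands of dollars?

Rearranging supply gives qs = 2p - 194. Setting quantity demanded equal to quantity supplied, 926 - 2p = 2p - 194, gives p* = 280 and q* = 366.
The floor of 368 is above the equilibrium price 280, so it binds.
At p = 368: qd = 926 - 2·368 = 190 and qs = 2·368 - 194 = 542.
Consumer surplus without the control is ½ · (463 - 280) · 366 = 33489.
With the floor, consumers buy 190 units at 368, so CS = ½ · (463 - 368) · 190 = 9025.
Change in consumer surplus = 9025 - 33489 = -24464.

-24464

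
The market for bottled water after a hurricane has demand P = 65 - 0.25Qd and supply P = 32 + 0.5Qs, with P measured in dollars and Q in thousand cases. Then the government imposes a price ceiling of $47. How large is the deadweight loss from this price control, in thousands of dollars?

Rearranging demand gives Qd = 260 - 4P; rearranging supply gives Qs = 2P - 64. Setting quantity demanded equal to quantity supplied, 260 - 4P = 2P - 64, gives P* = 54 and Q* = 44.
Since 47 < 54, the ceiling is binding.
At P = 47: Qd = 260 - 4·47 = 72 and Qs = 2·47 - 64 = 30.
Quantity traded falls to 30. At Q = 30 the demand price is (260 - 30)/4 = 57.5 and the supply price is (64 + 30)/2 = 47.
Deadweight loss = ½ · (57.5 - 47) · (44 - 30) = ½ · 10.5 · 14 = 73.5.

73.5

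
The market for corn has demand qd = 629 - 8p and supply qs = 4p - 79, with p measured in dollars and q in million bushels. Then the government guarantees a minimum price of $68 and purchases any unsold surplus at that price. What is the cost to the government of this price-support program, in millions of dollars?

Setting quantity demanded equal to quantity supplied, 629 - 8p = 4p - 79, gives p* = 59 and q* = 157.
Because the floor (68) lies above the market-clearing price, it is binding.
At p = 68: qd = 629 - 8·68 = 85 and qs = 4·68 - 79 = 193.
Surplus = qs - qd = 108.
Government expenditure = surplus × support price = 108 × 68 = 7344.

7344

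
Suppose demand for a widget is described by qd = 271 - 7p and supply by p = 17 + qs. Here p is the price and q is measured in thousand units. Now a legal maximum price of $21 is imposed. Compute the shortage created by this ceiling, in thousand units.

120

Rearranging supply gives qs = p - 17. In a free market, 271 - 7p = p - 17 gives the equilibrium p* = 36, q* = 19.
Since 21 < 36, the ceiling is binding.
At p = 21: qd = 271 - 7·21 = 124 and qs = 21 - 17 = 4.
Shortage = qd - qs = 124 - 4 = 120.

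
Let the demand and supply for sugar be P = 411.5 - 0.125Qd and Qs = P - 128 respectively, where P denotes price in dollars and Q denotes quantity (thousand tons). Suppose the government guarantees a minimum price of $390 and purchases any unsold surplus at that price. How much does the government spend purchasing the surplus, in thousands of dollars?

35100

Rearranging demand gives Qd = 3292 - 8P. In a free market, 3292 - 8P = P - 128 gives the equilibrium P* = 380, Q* = 252.
Since 390 > 380, the floor is binding.
At P = 390: Qd = 3292 - 8·390 = 172 and Qs = 390 - 128 = 262.
Surplus = Qs - Qd = 90.
Government expenditure = surplus × support price = 90 × 390 = 35100.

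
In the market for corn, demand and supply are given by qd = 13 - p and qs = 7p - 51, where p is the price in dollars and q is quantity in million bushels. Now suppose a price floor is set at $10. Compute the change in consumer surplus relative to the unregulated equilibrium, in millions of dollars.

Setting quantity demanded equal to quantity supplied, 13 - p = 7p - 51, gives p* = 8 and q* = 5.
The floor of 10 is above the equilibrium price 8, so it binds.
At p = 10: qd = 13 - 10 = 3 and qs = 7·10 - 51 = 19.
Consumer surplus without the control is ½ · (13 - 8) · 5 = 12.5.
With the floor, consumers buy 3 units at 10, so CS = ½ · (13 - 10) · 3 = 4.5.
Change in consumer surplus = 4.5 - 12.5 = -8.

-8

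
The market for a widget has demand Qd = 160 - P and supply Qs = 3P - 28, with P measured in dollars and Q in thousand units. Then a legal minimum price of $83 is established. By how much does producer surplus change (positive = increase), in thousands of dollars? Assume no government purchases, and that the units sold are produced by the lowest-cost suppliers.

2556

Equilibrium: 160 - P = 3P - 28, so 188 = 4P and P* = 47, Q* = 113.
Because the floor (83) lies above the market-clearing price, it is binding.
At P = 83: Qd = 160 - 83 = 77 and Qs = 3·83 - 28 = 221.
Producer surplus without the control is ½ · (47 - 28/3) · 113 = 12769/6.
With the floor, 77 units are sold at 83. The supply price at Q = 77 is 35, so PS = ½ · [(83 - 28/3) + (83 - 35)] · 77 = 28105/6.
Change in producer surplus = 28105/6 - 12769/6 = 2556.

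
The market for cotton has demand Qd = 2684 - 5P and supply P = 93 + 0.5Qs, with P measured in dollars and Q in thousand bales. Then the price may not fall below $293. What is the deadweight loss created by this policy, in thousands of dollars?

0

Rearranging supply gives Qs = 2P - 186. Without the control the market clears where 2684 - 5P = 2P - 186, i.e. P* = 410 and Q* = 634.
The floor of 293 is below the equilibrium price 410, so it is not binding; the market clears at P* = 410, Q* = 634.
Since the control does not bind, no trades are prevented and deadweight loss is zero.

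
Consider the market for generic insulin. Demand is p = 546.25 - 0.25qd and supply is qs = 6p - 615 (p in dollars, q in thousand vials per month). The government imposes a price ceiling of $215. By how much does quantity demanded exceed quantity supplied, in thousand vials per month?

Rearranging demand gives qd = 2185 - 4p. Setting quantity demanded equal to quantity supplied, 2185 - 4p = 6p - 615, gives p* = 280 and q* = 1065.
The ceiling of 215 is below the equilibrium price 280, so it binds.
At p = 215: qd = 2185 - 4·215 = 1325 and qs = 6·215 - 615 = 675.
Shortage = qd - qs = 1325 - 675 = 650.

650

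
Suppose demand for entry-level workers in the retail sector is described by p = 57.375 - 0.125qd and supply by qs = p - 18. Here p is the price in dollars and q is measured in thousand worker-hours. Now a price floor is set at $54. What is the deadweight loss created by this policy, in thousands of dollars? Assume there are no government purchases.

36

Rearranging demand gives qd = 459 - 8p. Setting quantity demanded equal to quantity supplied, 459 - 8p = p - 18, gives p* = 53 and q* = 35.
Because the floor (54) lies above the market-clearing price, it is binding.
At p = 54: qd = 459 - 8·54 = 27 and qs = 54 - 18 = 36.
Quantity traded falls to 27. At q = 27 the demand price is (459 - 27)/8 = 54 and the supply price is 18 + 27 = 45.
Deadweight loss = ½ · (54 - 45) · (35 - 27) = ½ · 9 · 8 = 36.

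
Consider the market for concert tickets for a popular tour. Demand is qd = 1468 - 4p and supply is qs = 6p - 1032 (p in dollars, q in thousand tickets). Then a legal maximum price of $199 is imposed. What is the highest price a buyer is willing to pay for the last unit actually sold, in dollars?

Setting quantity demanded equal to quantity supplied, 1468 - 4p = 6p - 1032, gives p* = 250 and q* = 468.
The ceiling of 199 is below the equilibrium price 250, so it binds.
At p = 199: qd = 1468 - 4·199 = 672 and qs = 6·199 - 1032 = 162.
Only 162 units reach the market. On the demand curve, the marginal buyer's willingness to pay at q = 162 is (1468 - 162)/4 = 326.5.

326.5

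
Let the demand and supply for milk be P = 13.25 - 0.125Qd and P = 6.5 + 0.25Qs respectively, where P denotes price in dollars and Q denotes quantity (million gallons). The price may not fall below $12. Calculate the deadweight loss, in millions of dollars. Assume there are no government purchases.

12

Rearranging demand gives Qd = 106 - 8P; rearranging supply gives Qs = 4P - 26. In a free market, 106 - 8P = 4P - 26 gives the equilibrium P* = 11, Q* = 18.
Because the floor (12) lies above the market-clearing price, it is binding.
At P = 12: Qd = 106 - 8·12 = 10 and Qs = 4·12 - 26 = 22.
Quantity traded falls to 10. At Q = 10 the demand price is (106 - 10)/8 = 12 and the supply price is (26 + 10)/4 = 9.
Deadweight loss = ½ · (12 - 9) · (18 - 10) = ½ · 3 · 8 = 12.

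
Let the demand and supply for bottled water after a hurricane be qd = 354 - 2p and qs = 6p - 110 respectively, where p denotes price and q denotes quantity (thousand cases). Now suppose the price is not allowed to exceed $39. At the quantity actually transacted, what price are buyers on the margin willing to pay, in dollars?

115

In a free market, 354 - 2p = 6p - 110 gives the equilibrium p* = 58, q* = 238.
The ceiling of 39 is below the equilibrium price 58, so it binds.
At p = 39: qd = 354 - 2·39 = 276 and qs = 6·39 - 110 = 124.
Only 124 units reach the market. On the demand curve, the marginal buyer's willingness to pay at q = 124 is (354 - 124)/2 = 115.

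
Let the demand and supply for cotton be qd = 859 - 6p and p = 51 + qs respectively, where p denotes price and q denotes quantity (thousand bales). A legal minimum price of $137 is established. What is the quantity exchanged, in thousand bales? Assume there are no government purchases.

Rearranging supply gives qs = p - 51. Setting quantity demanded equal to quantity supplied, 859 - 6p = p - 51, gives p* = 130 and q* = 79.
The floor of 137 is above the equilibrium price 130, so it binds.
At p = 137: qd = 859 - 6·137 = 37 and qs = 137 - 51 = 86.
The quantity actually transacted is the short side, demand: 37.

37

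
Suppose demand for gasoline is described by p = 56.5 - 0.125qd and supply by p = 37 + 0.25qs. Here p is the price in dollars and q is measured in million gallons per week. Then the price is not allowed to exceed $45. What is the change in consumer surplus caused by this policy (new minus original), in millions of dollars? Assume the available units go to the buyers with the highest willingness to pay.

135

Rearranging demand gives qd = 452 - 8p; rearranging supply gives qs = 4p - 148. In a free market, 452 - 8p = 4p - 148 gives the equilibrium p* = 50, q* = 52.
The ceiling of 45 is below the equilibrium price 50, so it binds.
At p = 45: qd = 452 - 8·45 = 92 and qs = 4·45 - 148 = 32.
Consumer surplus without the control is ½ · (56.5 - 50) · 52 = 169.
With the ceiling, 32 units are sold at 45 (assume they go to the highest-value buyers). The demand price at q = 32 is 52.5, so CS = ½ · [(56.5 - 45) + (52.5 - 45)] · 32 = 304.
Change in consumer surplus = 304 - 169 = 135.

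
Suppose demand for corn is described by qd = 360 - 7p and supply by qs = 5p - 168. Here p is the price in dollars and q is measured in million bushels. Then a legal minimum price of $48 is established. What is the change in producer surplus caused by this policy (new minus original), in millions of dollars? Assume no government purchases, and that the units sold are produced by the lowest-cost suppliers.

17.6

Setting quantity demanded equal to quantity supplied, 360 - 7p = 5p - 168, gives p* = 44 and q* = 52.
The floor of 48 is above the equilibrium price 44, so it binds.
At p = 48: qd = 360 - 7·48 = 24 and qs = 5·48 - 168 = 72.
Producer surplus without the control is ½ · (44 - 33.6) · 52 = 270.4.
With the floor, 24 units are sold at 48. The supply price at q = 24 is 38.4, so PS = ½ · [(48 - 33.6) + (48 - 38.4)] · 24 = 288.
Change in producer surplus = 288 - 270.4 = 17.6.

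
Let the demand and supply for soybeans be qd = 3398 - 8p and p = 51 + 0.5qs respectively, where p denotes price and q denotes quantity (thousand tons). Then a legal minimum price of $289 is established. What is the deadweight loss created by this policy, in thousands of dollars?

Rearranging supply gives qs = 2p - 102. Without the control the market clears where 3398 - 8p = 2p - 102, i.e. p* = 350 and q* = 598.
The floor of 289 is below the equilibrium price 350, so it is not binding; the market clears at p* = 350, q* = 598.
Since the control does not bind, no trades are prevented and deadweight loss is zero.

0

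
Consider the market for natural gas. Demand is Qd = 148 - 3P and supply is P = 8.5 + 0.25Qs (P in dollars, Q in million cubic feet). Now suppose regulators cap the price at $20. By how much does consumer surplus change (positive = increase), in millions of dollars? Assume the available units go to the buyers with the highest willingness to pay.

Rearranging supply gives Qs = 4P - 34. Setting quantity demanded equal to quantity supplied, 148 - 3P = 4P - 34, gives P* = 26 and Q* = 70.
The ceiling of 20 is below the equilibrium price 26, so it binds.
At P = 20: Qd = 148 - 3·20 = 88 and Qs = 4·20 - 34 = 46.
Consumer surplus without the control is ½ · (148/3 - 26) · 70 = 2450/3.
With the ceiling, 46 units are sold at 20 (assume they go to the highest-value buyers). The demand price at Q = 46 is 34, so CS = ½ · [(148/3 - 20) + (34 - 20)] · 46 = 2990/3.
Change in consumer surplus = 2990/3 - 2450/3 = 180.

180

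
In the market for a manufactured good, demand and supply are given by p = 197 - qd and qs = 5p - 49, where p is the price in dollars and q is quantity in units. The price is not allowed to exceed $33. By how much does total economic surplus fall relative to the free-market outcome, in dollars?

960

Rearranging demand gives qd = 197 - p. In a free market, 197 - p = 5p - 49 gives the equilibrium p* = 41, q* = 156.
Because the ceiling (33) lies below the market-clearing price, it is binding.
At p = 33: qd = 197 - 33 = 164 and qs = 5·33 - 49 = 116.
Quantity traded falls to 116. At q = 116 the demand price is 197 - 116 = 81 and the supply price is (49 + 116)/5 = 33.
Deadweight loss = ½ · (81 - 33) · (156 - 116) = ½ · 48 · 40 = 960.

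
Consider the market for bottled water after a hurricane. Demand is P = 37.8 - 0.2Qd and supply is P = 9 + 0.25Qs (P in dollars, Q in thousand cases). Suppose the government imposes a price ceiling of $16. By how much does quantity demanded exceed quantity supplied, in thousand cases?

Rearranging demand gives Qd = 189 - 5P; rearranging supply gives Qs = 4P - 36. Without the control the market clears where 189 - 5P = 4P - 36, i.e. P* = 25 and Q* = 64.
The ceiling of 16 is below the equilibrium price 25, so it binds.
At P = 16: Qd = 189 - 5·16 = 109 and Qs = 4·16 - 36 = 28.
Shortage = Qd - Qs = 109 - 28 = 81.

81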